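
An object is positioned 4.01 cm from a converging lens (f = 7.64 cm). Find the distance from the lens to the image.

Lens equation: 1/s_i = 1/f − 1/s_o = 1/(7.640) − 1/(4.01) = 0.1309 − 0.2494 = -0.1185, so s_i = -8.44 cm.
The image is virtual, upright and enlarged, on the same side as the object.

8.44 cm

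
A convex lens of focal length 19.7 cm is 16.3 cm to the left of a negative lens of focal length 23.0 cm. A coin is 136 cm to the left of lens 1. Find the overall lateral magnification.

m = -0.240

Lens 1: 1/d_i1 = 1/(19.7) − 1/(136) = 0.04341, so d_i1 = 23.04 cm; m₁ = −d_i1/d_o1 = -0.1694.
d_o2 = 16.3 − (23.04) = -6.740 cm (virtual object).
f₂ = −23.0 cm (diverging).
Lens 2: 1/d_i2 = 1/(-23.0) − 1/(-6.740) = 0.1049, so d_i2 = 9.534 cm; m₂ = −d_i2/d_o2 = +1.415.
m = m₁·m₂ = (-0.1694)(+1.415) = -0.240.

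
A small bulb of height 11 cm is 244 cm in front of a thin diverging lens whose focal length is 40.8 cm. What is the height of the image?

1.58 cm

For a diverging lens, f = -40.8 cm.
1/d_i = 1/f − 1/d_o = 1/(-40.80) − 1/(244) = -0.02861, so d_i = -34.96 cm.
m = −d_i/d_o = +0.1433.
|h_i| = |m|·h_o = 0.1433 × 11 = 1.58 cm. The image is virtual, upright and reduced, on the same side as the object.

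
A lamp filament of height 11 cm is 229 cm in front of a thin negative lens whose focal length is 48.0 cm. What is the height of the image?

For a negative lens, f = -48.0 cm.
1/d_i = 1/f − 1/d_o = 1/(-48.00) − 1/(229) = -0.02520, so d_i = -39.68 cm.
m = −d_i/d_o = +0.1733.
|h_i| = |m|·h_o = 0.1733 × 11 = 1.91 cm. The image is virtual, upright and reduced, on the same side as the object.

1.91 cm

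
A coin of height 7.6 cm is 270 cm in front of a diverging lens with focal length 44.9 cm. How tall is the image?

For a diverging lens, f = -44.9 cm.
1/d_i = 1/f − 1/d_o = 1/(-44.90) − 1/(270) = -0.02598, so d_i = -38.50 cm.
m = −d_i/d_o = +0.1426.
|h_i| = |m|·h_o = 0.1426 × 7.6 = 1.08 cm. The image is virtual, upright and reduced, on the same side as the object.

1.08 cm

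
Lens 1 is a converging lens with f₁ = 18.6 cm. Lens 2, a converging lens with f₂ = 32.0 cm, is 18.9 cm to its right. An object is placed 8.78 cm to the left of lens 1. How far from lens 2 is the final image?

Lens 1: 1/d_i1 = 1/f₁ − 1/d_o1 = 1/(18.6) − 1/(8.78) = -0.06013, so d_i1 = -16.63 cm.
The intermediate image is 16.63 cm to the left of lens 1 (virtual), which is 18.9 − (-16.63) = 35.53 cm to the left of lens 2, so d_o2 = +35.53 cm.
Lens 2: 1/d_i2 = 1/f₂ − 1/d_o2 = 1/(32.0) − 1/(35.53) = 0.003105, so d_i2 = 322 cm.
The final image is real, 322 cm to the right of lens 2 (overall magnification ≈ -17).

322 cm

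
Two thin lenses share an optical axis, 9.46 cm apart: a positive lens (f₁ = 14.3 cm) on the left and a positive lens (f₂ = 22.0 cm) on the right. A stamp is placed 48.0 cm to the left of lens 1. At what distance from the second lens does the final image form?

7.29 cm

Lens 1: 1/d_i1 = 1/f₁ − 1/d_o1 = 1/(14.3) − 1/(48.0) = 0.04910, so d_i1 = 20.37 cm.
The intermediate image is 20.37 cm to the right of lens 1, which lies 10.91 cm to the right of lens 2 — a virtual object — so d_o2 = −10.91 cm.
Lens 2: 1/d_i2 = 1/f₂ − 1/d_o2 = 1/(22.0) − 1/(-10.91) = 0.1371, so d_i2 = 7.29 cm.
The final image is real, 7.29 cm to the right of lens 2 (overall magnification ≈ -0.28).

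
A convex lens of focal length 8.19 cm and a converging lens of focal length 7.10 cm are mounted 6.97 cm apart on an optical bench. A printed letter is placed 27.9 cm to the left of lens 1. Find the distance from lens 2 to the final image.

Lens 1: 1/d_i1 = 1/f₁ − 1/d_o1 = 1/(8.19) − 1/(27.9) = 0.08626, so d_i1 = 11.59 cm.
The intermediate image is 11.59 cm to the right of lens 1, which lies 4.620 cm to the right of lens 2 — a virtual object — so d_o2 = −4.620 cm.
Lens 2: 1/d_i2 = 1/f₂ − 1/d_o2 = 1/(7.10) − 1/(-4.620) = 0.3573, so d_i2 = 2.80 cm.
The final image is real, 2.80 cm to the right of lens 2 (overall magnification ≈ -0.25).

2.80 cm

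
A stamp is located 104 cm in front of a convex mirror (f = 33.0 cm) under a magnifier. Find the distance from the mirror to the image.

25.1 cm

For a convex mirror, f = -33.0 cm.
Mirror equation: 1/s_i = 1/f − 1/s_o = 1/(-33.00) − 1/(104) = -0.03030 − 0.009615 = -0.03992, so s_i = -25.1 cm.
The image is virtual, upright and reduced, behind the mirror.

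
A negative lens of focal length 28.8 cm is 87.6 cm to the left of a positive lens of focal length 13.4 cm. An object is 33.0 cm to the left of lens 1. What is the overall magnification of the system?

m = -0.0697

f₁ = −28.8 cm (diverging).
Lens 1: 1/d_i1 = 1/(-28.8) − 1/(33.0) = -0.06503, so d_i1 = -15.38 cm; m₁ = −d_i1/d_o1 = +0.4661.
d_o2 = 87.6 − (-15.38) = 103.0 cm.
Lens 2: 1/d_i2 = 1/(13.4) − 1/(103.0) = 0.06492, so d_i2 = 15.40 cm; m₂ = −d_i2/d_o2 = -0.1496.
m = m₁·m₂ = (+0.4661)(-0.1496) = -0.0697.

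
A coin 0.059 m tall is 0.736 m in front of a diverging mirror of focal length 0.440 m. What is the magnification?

m = +0.374

For a diverging mirror, f = -0.440 m.
1/d_i = 1/f − 1/d_o = 1/(-0.4400) − 1/(0.736) = -3.631, so d_i = -0.2754 m.
m = −d_i/d_o = −(-0.2754)/(0.736) = +0.374.
The image is virtual, upright and reduced, behind the mirror.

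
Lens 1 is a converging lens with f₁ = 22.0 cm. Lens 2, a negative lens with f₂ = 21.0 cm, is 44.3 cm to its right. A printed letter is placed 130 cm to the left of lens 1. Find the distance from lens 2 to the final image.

9.64 cm

Lens 1: 1/d_i1 = 1/f₁ − 1/d_o1 = 1/(22.0) − 1/(130) = 0.03776, so d_i1 = 26.48 cm.
The intermediate image is 26.48 cm to the right of lens 1, which is 44.3 − (26.48) = 17.82 cm to the left of lens 2, so d_o2 = +17.82 cm.
Lens 2 is diverging, so f₂ = −21.0 cm.
Lens 2: 1/d_i2 = 1/f₂ − 1/d_o2 = 1/(-21.0) − 1/(17.82) = -0.1037, so d_i2 = -9.64 cm.
The final image is virtual, 9.64 cm to the left of lens 2 (overall magnification ≈ -0.11).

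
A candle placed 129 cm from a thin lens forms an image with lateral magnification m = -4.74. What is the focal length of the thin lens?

f = 107 cm (converging)

m = −d_i/d_o ⇒ d_i = −m·d_o = −(-4.74)·(129) = 611.5 cm.
1/f = 1/d_o + 1/d_i = 1/(129) + 1/(611.5) = 0.009387, so f = 107 cm.
Since f is positive, the thin lens is converging.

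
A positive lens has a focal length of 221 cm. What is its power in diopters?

f = 221 cm = 2.21 m.
P = 1/f = 1/(2.21 m) = +0.452 D.

P = +0.452 D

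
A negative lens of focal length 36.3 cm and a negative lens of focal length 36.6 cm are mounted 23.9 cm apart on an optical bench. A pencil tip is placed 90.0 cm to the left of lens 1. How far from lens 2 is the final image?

Lens 1 is diverging, so f₁ = −36.3 cm.
Lens 1: 1/d_i1 = 1/f₁ − 1/d_o1 = 1/(-36.3) − 1/(90.0) = -0.03866, so d_i1 = -25.87 cm.
The intermediate image is 25.87 cm to the left of lens 1 (virtual), which is 23.9 − (-25.87) = 49.77 cm to the left of lens 2, so d_o2 = +49.77 cm.
Lens 2 is diverging, so f₂ = −36.6 cm.
Lens 2: 1/d_i2 = 1/f₂ − 1/d_o2 = 1/(-36.6) − 1/(49.77) = -0.04741, so d_i2 = -21.1 cm.
The final image is virtual, 21.1 cm to the left of lens 2 (overall magnification ≈ 0.12).

21.1 cm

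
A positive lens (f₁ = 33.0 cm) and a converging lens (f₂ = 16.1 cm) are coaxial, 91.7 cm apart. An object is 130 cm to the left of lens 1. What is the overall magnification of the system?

Lens 1: 1/d_i1 = 1/(33.0) − 1/(130) = 0.02261, so d_i1 = 44.23 cm; m₁ = −d_i1/d_o1 = -0.3402.
d_o2 = 91.7 − (44.23) = 47.47 cm.
Lens 2: 1/d_i2 = 1/(16.1) − 1/(47.47) = 0.04105, so d_i2 = 24.36 cm; m₂ = −d_i2/d_o2 = -0.5132.
m = m₁·m₂ = (-0.3402)(-0.5132) = +0.175.

m = +0.175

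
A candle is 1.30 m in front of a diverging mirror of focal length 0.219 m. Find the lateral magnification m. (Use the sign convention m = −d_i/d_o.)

m = +0.144

For a diverging mirror, f = -0.219 m.
1/d_i = 1/f − 1/d_o = 1/(-0.2190) − 1/(1.30) = -5.335, so d_i = -0.1874 m.
m = −d_i/d_o = −(-0.1874)/(1.30) = +0.144.
The image is virtual, upright and reduced, behind the mirror.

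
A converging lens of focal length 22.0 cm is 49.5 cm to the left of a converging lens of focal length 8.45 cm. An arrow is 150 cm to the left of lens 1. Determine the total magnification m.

m = +0.0951

Lens 1: 1/d_i1 = 1/(22.0) − 1/(150) = 0.03879, so d_i1 = 25.78 cm; m₁ = −d_i1/d_o1 = -0.1719.
d_o2 = 49.5 − (25.78) = 23.72 cm.
Lens 2: 1/d_i2 = 1/(8.45) − 1/(23.72) = 0.07618, so d_i2 = 13.13 cm; m₂ = −d_i2/d_o2 = -0.5534.
m = m₁·m₂ = (-0.1719)(-0.5534) = +0.0951.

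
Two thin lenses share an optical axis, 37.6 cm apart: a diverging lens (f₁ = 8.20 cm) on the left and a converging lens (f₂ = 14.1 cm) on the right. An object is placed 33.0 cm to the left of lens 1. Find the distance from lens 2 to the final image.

20.7 cm

Lens 1 is diverging, so f₁ = −8.20 cm.
Lens 1: 1/d_i1 = 1/f₁ − 1/d_o1 = 1/(-8.20) − 1/(33.0) = -0.1523, so d_i1 = -6.568 cm.
The intermediate image is 6.568 cm to the left of lens 1 (virtual), which is 37.6 − (-6.568) = 44.17 cm to the left of lens 2, so d_o2 = +44.17 cm.
Lens 2: 1/d_i2 = 1/f₂ − 1/d_o2 = 1/(14.1) − 1/(44.17) = 0.04828, so d_i2 = 20.7 cm.
The final image is real, 20.7 cm to the right of lens 2 (overall magnification ≈ -0.093).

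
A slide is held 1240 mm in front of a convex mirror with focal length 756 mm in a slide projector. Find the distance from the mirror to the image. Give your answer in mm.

For a convex mirror, f = -756 mm.
Mirror equation: 1/q = 1/f − 1/p = 1/(-756.0) − 1/(1240) = -0.001323 − 0.0008065 = -0.002129, so q = -470 mm.
The image is virtual, upright and reduced, behind the mirror.

470 mm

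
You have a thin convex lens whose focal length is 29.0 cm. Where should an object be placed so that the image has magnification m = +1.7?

11.9 cm

m = −d_i/d_o ⇒ d_i = −m·d_o.
1/f = 1/d_o + 1/d_i = 1/d_o − 1/(m·d_o) = (1 − 1/m)/d_o, so d_o = f(1 − 1/m) = (29.00)(1 − 1/(+1.7)) = 11.9 cm.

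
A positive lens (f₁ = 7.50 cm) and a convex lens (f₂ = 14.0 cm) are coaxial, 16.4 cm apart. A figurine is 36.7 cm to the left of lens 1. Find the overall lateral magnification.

m = -0.512

Lens 1: 1/d_i1 = 1/(7.50) − 1/(36.7) = 0.1061, so d_i1 = 9.426 cm; m₁ = −d_i1/d_o1 = -0.2568.
d_o2 = 16.4 − (9.426) = 6.974 cm.
Lens 2: 1/d_i2 = 1/(14.0) − 1/(6.974) = -0.07196, so d_i2 = -13.90 cm; m₂ = −d_i2/d_o2 = +1.993.
m = m₁·m₂ = (-0.2568)(+1.993) = -0.512.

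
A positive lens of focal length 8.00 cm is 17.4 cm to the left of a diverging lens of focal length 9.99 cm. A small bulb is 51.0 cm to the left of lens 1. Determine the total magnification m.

m = -0.104

Lens 1: 1/d_i1 = 1/(8.00) − 1/(51.0) = 0.1054, so d_i1 = 9.488 cm; m₁ = −d_i1/d_o1 = -0.1860.
d_o2 = 17.4 − (9.488) = 7.912 cm.
f₂ = −9.99 cm (diverging).
Lens 2: 1/d_i2 = 1/(-9.99) − 1/(7.912) = -0.2265, so d_i2 = -4.415 cm; m₂ = −d_i2/d_o2 = +0.5580.
m = m₁·m₂ = (-0.1860)(+0.5580) = -0.104.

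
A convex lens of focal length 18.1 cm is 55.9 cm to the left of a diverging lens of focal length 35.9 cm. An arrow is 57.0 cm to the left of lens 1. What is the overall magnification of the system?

m = -0.256

Lens 1: 1/d_i1 = 1/(18.1) − 1/(57.0) = 0.03770, so d_i1 = 26.52 cm; m₁ = −d_i1/d_o1 = -0.4653.
d_o2 = 55.9 − (26.52) = 29.38 cm.
f₂ = −35.9 cm (diverging).
Lens 2: 1/d_i2 = 1/(-35.9) − 1/(29.38) = -0.06189, so d_i2 = -16.16 cm; m₂ = −d_i2/d_o2 = +0.5499.
m = m₁·m₂ = (-0.4653)(+0.5499) = -0.256.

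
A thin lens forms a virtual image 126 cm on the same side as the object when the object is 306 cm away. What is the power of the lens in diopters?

P = -0.467 D

Virtual image ⇒ d_i = −126 cm.
1/f = 1/d_o + 1/d_i = 1/(306) + 1/(-126) = -0.004669 cm⁻¹.
f = -214.2 cm = -2.142 m, so P = 1/f = -0.467 D.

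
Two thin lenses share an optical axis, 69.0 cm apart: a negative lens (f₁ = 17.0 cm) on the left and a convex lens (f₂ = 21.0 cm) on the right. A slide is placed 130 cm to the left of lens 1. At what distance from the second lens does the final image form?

28.0 cm

Lens 1 is diverging, so f₁ = −17.0 cm.
Lens 1: 1/d_i1 = 1/f₁ − 1/d_o1 = 1/(-17.0) − 1/(130) = -0.06652, so d_i1 = -15.03 cm.
The intermediate image is 15.03 cm to the left of lens 1 (virtual), which is 69.0 − (-15.03) = 84.03 cm to the left of lens 2, so d_o2 = +84.03 cm.
Lens 2: 1/d_i2 = 1/f₂ − 1/d_o2 = 1/(21.0) − 1/(84.03) = 0.03572, so d_i2 = 28.0 cm.
The final image is real, 28.0 cm to the right of lens 2 (overall magnification ≈ -0.039).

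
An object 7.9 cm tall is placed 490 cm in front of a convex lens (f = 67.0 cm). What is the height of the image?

1/d_i = 1/f − 1/d_o = 1/(67.00) − 1/(490) = 0.01288, so d_i = 77.61 cm.
m = −d_i/d_o = -0.1584.
|h_i| = |m|·h_o = 0.1584 × 7.9 = 1.25 cm. The image is real, inverted and reduced, on the far side of the lens.

1.25 cm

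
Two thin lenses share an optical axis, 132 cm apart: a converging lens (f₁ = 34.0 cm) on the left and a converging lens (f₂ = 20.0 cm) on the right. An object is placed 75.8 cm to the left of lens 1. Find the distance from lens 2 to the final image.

Lens 1: 1/d_i1 = 1/f₁ − 1/d_o1 = 1/(34.0) − 1/(75.8) = 0.01622, so d_i1 = 61.66 cm.
The intermediate image is 61.66 cm to the right of lens 1, which is 132 − (61.66) = 70.34 cm to the left of lens 2, so d_o2 = +70.34 cm.
Lens 2: 1/d_i2 = 1/f₂ − 1/d_o2 = 1/(20.0) − 1/(70.34) = 0.03578, so d_i2 = 27.9 cm.
The final image is real, 27.9 cm to the right of lens 2 (overall magnification ≈ 0.32).

27.9 cm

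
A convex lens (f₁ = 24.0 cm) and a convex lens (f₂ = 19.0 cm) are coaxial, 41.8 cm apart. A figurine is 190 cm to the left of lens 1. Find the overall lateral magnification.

m = -0.588

Lens 1: 1/d_i1 = 1/(24.0) − 1/(190) = 0.03640, so d_i1 = 27.47 cm; m₁ = −d_i1/d_o1 = -0.1446.
d_o2 = 41.8 − (27.47) = 14.33 cm.
Lens 2: 1/d_i2 = 1/(19.0) − 1/(14.33) = -0.01715, so d_i2 = -58.30 cm; m₂ = −d_i2/d_o2 = +4.069.
m = m₁·m₂ = (-0.1446)(+4.069) = -0.588.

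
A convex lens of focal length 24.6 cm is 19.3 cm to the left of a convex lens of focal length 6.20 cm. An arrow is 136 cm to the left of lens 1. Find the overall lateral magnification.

Lens 1: 1/d_i1 = 1/(24.6) − 1/(136) = 0.03330, so d_i1 = 30.03 cm; m₁ = −d_i1/d_o1 = -0.2208.
d_o2 = 19.3 − (30.03) = -10.73 cm (virtual object).
Lens 2: 1/d_i2 = 1/(6.20) − 1/(-10.73) = 0.2545, so d_i2 = 3.929 cm; m₂ = −d_i2/d_o2 = +0.3662.
m = m₁·m₂ = (-0.2208)(+0.3662) = -0.0809.

m = -0.0809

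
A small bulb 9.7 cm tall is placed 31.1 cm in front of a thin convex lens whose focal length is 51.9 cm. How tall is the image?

24.2 cm

1/d_i = 1/f − 1/d_o = 1/(51.90) − 1/(31.1) = -0.01289, so d_i = -77.60 cm.
m = −d_i/d_o = +2.495.
|h_i| = |m|·h_o = 2.495 × 9.7 = 24.2 cm. The image is virtual, upright and enlarged, on the same side as the object.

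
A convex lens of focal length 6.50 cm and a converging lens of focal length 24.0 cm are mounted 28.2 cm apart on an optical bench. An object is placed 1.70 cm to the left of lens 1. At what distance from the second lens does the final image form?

113 cm

Lens 1: 1/d_i1 = 1/f₁ − 1/d_o1 = 1/(6.50) − 1/(1.70) = -0.4344, so d_i1 = -2.302 cm.
The intermediate image is 2.302 cm to the left of lens 1 (virtual), which is 28.2 − (-2.302) = 30.50 cm to the left of lens 2, so d_o2 = +30.50 cm.
Lens 2: 1/d_i2 = 1/f₂ − 1/d_o2 = 1/(24.0) − 1/(30.50) = 0.008880, so d_i2 = 113 cm.
The final image is real, 113 cm to the right of lens 2 (overall magnification ≈ -5.0).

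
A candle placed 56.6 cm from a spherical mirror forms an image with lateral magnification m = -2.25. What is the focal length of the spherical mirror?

f = 39.2 cm (concave)

m = −d_i/d_o ⇒ d_i = −m·d_o = −(-2.25)·(56.6) = 127.4 cm.
1/f = 1/d_o + 1/d_i = 1/(56.6) + 1/(127.4) = 0.02552, so f = 39.2 cm.
Since f is positive, the spherical mirror is concave.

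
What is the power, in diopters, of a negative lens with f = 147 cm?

P = -0.680 D

For a negative lens, f = −147 cm.
f = -147 cm = -1.47 m.
P = 1/f = 1/(-1.47 m) = -0.680 D.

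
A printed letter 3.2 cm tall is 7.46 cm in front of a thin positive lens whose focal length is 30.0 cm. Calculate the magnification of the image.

1/d_i = 1/f − 1/d_o = 1/(30.00) − 1/(7.46) = -0.1007, so d_i = -9.929 cm.
m = −d_i/d_o = −(-9.929)/(7.46) = +1.33.
The image is virtual, upright and enlarged, on the same side as the object.

m = +1.33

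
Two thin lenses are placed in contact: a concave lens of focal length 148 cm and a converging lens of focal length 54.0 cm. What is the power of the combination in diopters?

P₁ = 1/f₁ = 1/(-1.48 m) = -0.6757 D; P₂ = 1/f₂ = 1/(0.540 m) = +1.852 D.
For thin lenses in contact, P = P₁ + P₂ = (-0.6757) + (+1.852) = +1.18 D.

P = +1.18 D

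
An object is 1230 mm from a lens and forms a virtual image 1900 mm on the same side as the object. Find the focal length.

Virtual image ⇒ d_i = −1900 mm.
1/f = 1/d_o + 1/d_i = 1/(1230) + 1/(-1900) = 0.0002867, so f = 3490 mm.
Since f is positive, the lens is converging.

f = 3490 mm (converging)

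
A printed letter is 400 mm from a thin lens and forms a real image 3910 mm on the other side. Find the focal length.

Real image ⇒ d_i = +3910 mm.
1/f = 1/d_o + 1/d_i = 1/(400) + 1/(3910) = 0.002756, so f = 363 mm.
Since f is positive, the thin lens is converging.

f = 363 mm (converging)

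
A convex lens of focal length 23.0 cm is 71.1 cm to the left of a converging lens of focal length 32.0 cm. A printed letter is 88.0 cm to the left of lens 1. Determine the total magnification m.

Lens 1: 1/d_i1 = 1/(23.0) − 1/(88.0) = 0.03211, so d_i1 = 31.14 cm; m₁ = −d_i1/d_o1 = -0.3539.
d_o2 = 71.1 − (31.14) = 39.96 cm.
Lens 2: 1/d_i2 = 1/(32.0) − 1/(39.96) = 0.006225, so d_i2 = 160.6 cm; m₂ = −d_i2/d_o2 = -4.020.
m = m₁·m₂ = (-0.3539)(-4.020) = +1.42.

m = +1.42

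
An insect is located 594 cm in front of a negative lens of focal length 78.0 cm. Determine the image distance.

68.9 cm

For a negative lens, f = -78.0 cm.
Thin-lens equation: 1/v = 1/f − 1/u = 1/(-78.00) − 1/(594) = -0.01282 − 0.001684 = -0.01450, so v = -68.9 cm.
The image is virtual, upright and reduced, on the same side as the object.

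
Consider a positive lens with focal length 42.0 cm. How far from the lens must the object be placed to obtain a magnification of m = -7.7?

m = −d_i/d_o ⇒ d_i = −m·d_o.
1/f = 1/d_o + 1/d_i = 1/d_o − 1/(m·d_o) = (1 − 1/m)/d_o, so d_o = f(1 − 1/m) = (42.00)(1 − 1/(-7.7)) = 47.5 cm.

47.5 cm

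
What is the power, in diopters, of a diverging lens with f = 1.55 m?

P = -0.645 D

For a diverging lens, f = −1.55 m.
P = 1/f = 1/(-1.55 m) = -0.645 D.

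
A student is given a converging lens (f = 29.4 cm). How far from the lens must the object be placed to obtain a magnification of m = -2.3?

42.2 cm

m = −d_i/d_o ⇒ d_i = −m·d_o.
1/f = 1/d_o + 1/d_i = 1/d_o − 1/(m·d_o) = (1 − 1/m)/d_o, so d_o = f(1 − 1/m) = (29.40)(1 − 1/(-2.3)) = 42.2 cm.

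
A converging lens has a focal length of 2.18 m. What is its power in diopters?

P = +0.459 D

P = 1/f = 1/(2.18 m) = +0.459 D.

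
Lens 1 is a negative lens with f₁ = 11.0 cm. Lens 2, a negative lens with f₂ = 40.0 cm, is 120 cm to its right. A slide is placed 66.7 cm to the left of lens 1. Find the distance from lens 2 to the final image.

Lens 1 is diverging, so f₁ = −11.0 cm.
Lens 1: 1/d_i1 = 1/f₁ − 1/d_o1 = 1/(-11.0) − 1/(66.7) = -0.1059, so d_i1 = -9.443 cm.
The intermediate image is 9.443 cm to the left of lens 1 (virtual), which is 120 − (-9.443) = 129.4 cm to the left of lens 2, so d_o2 = +129.4 cm.
Lens 2 is diverging, so f₂ = −40.0 cm.
Lens 2: 1/d_i2 = 1/f₂ − 1/d_o2 = 1/(-40.0) − 1/(129.4) = -0.03273, so d_i2 = -30.6 cm.
The final image is virtual, 30.6 cm to the left of lens 2 (overall magnification ≈ 0.033).

30.6 cm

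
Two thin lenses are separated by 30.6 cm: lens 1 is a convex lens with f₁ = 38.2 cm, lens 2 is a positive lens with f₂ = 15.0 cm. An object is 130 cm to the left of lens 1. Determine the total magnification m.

Lens 1: 1/d_i1 = 1/(38.2) − 1/(130) = 0.01849, so d_i1 = 54.10 cm; m₁ = −d_i1/d_o1 = -0.4162.
d_o2 = 30.6 − (54.10) = -23.50 cm (virtual object).
Lens 2: 1/d_i2 = 1/(15.0) − 1/(-23.50) = 0.1092, so d_i2 = 9.156 cm; m₂ = −d_i2/d_o2 = +0.3896.
m = m₁·m₂ = (-0.4162)(+0.3896) = -0.162.

m = -0.162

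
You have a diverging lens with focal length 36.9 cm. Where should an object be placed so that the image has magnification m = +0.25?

111 cm

For a diverging lens, f = -36.9 cm.
m = −d_i/d_o ⇒ d_i = −m·d_o.
1/f = 1/d_o + 1/d_i = 1/d_o − 1/(m·d_o) = (1 − 1/m)/d_o, so d_o = f(1 − 1/m) = (-36.90)(1 − 1/(+0.25)) = 111 cm.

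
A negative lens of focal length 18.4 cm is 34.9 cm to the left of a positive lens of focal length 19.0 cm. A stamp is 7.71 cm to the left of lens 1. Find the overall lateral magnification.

f₁ = −18.4 cm (diverging).
Lens 1: 1/d_i1 = 1/(-18.4) − 1/(7.71) = -0.1840, so d_i1 = -5.433 cm; m₁ = −d_i1/d_o1 = +0.7047.
d_o2 = 34.9 − (-5.433) = 40.33 cm.
Lens 2: 1/d_i2 = 1/(19.0) − 1/(40.33) = 0.02784, so d_i2 = 35.92 cm; m₂ = −d_i2/d_o2 = -0.8908.
m = m₁·m₂ = (+0.7047)(-0.8908) = -0.628.

m = -0.628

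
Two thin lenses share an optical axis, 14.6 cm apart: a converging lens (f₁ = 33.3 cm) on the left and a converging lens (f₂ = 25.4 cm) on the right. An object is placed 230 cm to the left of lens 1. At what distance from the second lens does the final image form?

12.4 cm

Lens 1: 1/d_i1 = 1/f₁ − 1/d_o1 = 1/(33.3) − 1/(230) = 0.02568, so d_i1 = 38.94 cm.
The intermediate image is 38.94 cm to the right of lens 1, which lies 24.34 cm to the right of lens 2 — a virtual object — so d_o2 = −24.34 cm.
Lens 2: 1/d_i2 = 1/f₂ − 1/d_o2 = 1/(25.4) − 1/(-24.34) = 0.08045, so d_i2 = 12.4 cm.
The final image is real, 12.4 cm to the right of lens 2 (overall magnification ≈ -0.086).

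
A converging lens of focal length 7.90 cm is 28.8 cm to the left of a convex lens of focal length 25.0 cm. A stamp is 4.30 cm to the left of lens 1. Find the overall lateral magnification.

m = -4.14

Lens 1: 1/d_i1 = 1/(7.90) − 1/(4.30) = -0.1060, so d_i1 = -9.436 cm; m₁ = −d_i1/d_o1 = +2.194.
d_o2 = 28.8 − (-9.436) = 38.24 cm.
Lens 2: 1/d_i2 = 1/(25.0) − 1/(38.24) = 0.01385, so d_i2 = 72.21 cm; m₂ = −d_i2/d_o2 = -1.888.
m = m₁·m₂ = (+2.194)(-1.888) = -4.14.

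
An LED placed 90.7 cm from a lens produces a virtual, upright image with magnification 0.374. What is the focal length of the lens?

f = -54.2 cm (diverging)

m = −d_i/d_o ⇒ d_i = −m·d_o = −(+0.374)·(90.7) = -33.92 cm.
1/f = 1/d_o + 1/d_i = 1/(90.7) + 1/(-33.92) = -0.01846, so f = -54.2 cm.
Since f is negative, the lens is diverging.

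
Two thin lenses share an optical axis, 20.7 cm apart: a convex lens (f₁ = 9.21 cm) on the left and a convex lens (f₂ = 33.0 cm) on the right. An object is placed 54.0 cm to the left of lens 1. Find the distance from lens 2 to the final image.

Lens 1: 1/d_i1 = 1/f₁ − 1/d_o1 = 1/(9.21) − 1/(54.0) = 0.09006, so d_i1 = 11.10 cm.
The intermediate image is 11.10 cm to the right of lens 1, which is 20.7 − (11.10) = 9.600 cm to the left of lens 2, so d_o2 = +9.600 cm.
Lens 2: 1/d_i2 = 1/f₂ − 1/d_o2 = 1/(33.0) − 1/(9.600) = -0.07386, so d_i2 = -13.5 cm.
The final image is virtual, 13.5 cm to the left of lens 2 (overall magnification ≈ -0.29).

13.5 cm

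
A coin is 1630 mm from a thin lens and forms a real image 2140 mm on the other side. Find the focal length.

f = 925 mm (converging)

Real image ⇒ d_i = +2140 mm.
1/f = 1/d_o + 1/d_i = 1/(1630) + 1/(2140) = 0.001081, so f = 925 mm.
Since f is positive, the thin lens is converging.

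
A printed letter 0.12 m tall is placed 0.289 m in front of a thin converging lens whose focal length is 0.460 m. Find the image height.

1/d_i = 1/f − 1/d_o = 1/(0.4600) − 1/(0.289) = -1.286, so d_i = -0.7774 m.
m = −d_i/d_o = +2.690.
|h_i| = |m|·h_o = 2.690 × 0.12 = 0.323 m. The image is virtual, upright and enlarged, on the same side as the object.

0.323 m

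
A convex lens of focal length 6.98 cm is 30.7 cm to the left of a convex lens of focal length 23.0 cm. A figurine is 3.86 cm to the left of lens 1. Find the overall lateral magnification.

Lens 1: 1/d_i1 = 1/(6.98) − 1/(3.86) = -0.1158, so d_i1 = -8.636 cm; m₁ = −d_i1/d_o1 = +2.237.
d_o2 = 30.7 − (-8.636) = 39.34 cm.
Lens 2: 1/d_i2 = 1/(23.0) − 1/(39.34) = 0.01806, so d_i2 = 55.37 cm; m₂ = −d_i2/d_o2 = -1.408.
m = m₁·m₂ = (+2.237)(-1.408) = -3.15.

m = -3.15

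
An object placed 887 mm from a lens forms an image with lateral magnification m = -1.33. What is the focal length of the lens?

f = 506 mm (converging)

m = −d_i/d_o ⇒ d_i = −m·d_o = −(-1.33)·(887) = 1180 mm.
1/f = 1/d_o + 1/d_i = 1/(887) + 1/(1180) = 0.001975, so f = 506 mm.
Since f is positive, the lens is converging.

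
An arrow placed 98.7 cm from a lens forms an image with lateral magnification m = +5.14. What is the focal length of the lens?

m = −d_i/d_o ⇒ d_i = −m·d_o = −(+5.14)·(98.7) = -507.3 cm.
1/f = 1/d_o + 1/d_i = 1/(98.7) + 1/(-507.3) = 0.008160, so f = 123 cm.
Since f is positive, the lens is converging.

f = 123 cm (converging)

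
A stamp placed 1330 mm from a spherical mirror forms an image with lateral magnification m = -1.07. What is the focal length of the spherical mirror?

m = −d_i/d_o ⇒ d_i = −m·d_o = −(-1.07)·(1330) = 1423 mm.
1/f = 1/d_o + 1/d_i = 1/(1330) + 1/(1423) = 0.001455, so f = 687 mm.
Since f is positive, the spherical mirror is concave.

f = 687 mm (concave)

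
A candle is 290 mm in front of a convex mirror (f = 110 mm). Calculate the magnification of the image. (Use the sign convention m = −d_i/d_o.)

m = +0.275

For a convex mirror, f = -110 mm.
1/d_i = 1/f − 1/d_o = 1/(-110.0) − 1/(290) = -0.01254, so d_i = -79.75 mm.
m = −d_i/d_o = −(-79.75)/(290) = +0.275.
The image is virtual, upright and reduced, behind the mirror.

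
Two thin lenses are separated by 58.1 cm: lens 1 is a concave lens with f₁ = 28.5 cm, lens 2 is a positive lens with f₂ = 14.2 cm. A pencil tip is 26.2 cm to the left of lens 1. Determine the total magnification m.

f₁ = −28.5 cm (diverging).
Lens 1: 1/d_i1 = 1/(-28.5) − 1/(26.2) = -0.07326, so d_i1 = -13.65 cm; m₁ = −d_i1/d_o1 = +0.5210.
d_o2 = 58.1 − (-13.65) = 71.75 cm.
Lens 2: 1/d_i2 = 1/(14.2) − 1/(71.75) = 0.05649, so d_i2 = 17.70 cm; m₂ = −d_i2/d_o2 = -0.2467.
m = m₁·m₂ = (+0.5210)(-0.2467) = -0.129.

m = -0.129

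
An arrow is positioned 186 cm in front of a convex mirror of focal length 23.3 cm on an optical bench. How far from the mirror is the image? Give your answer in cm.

20.7 cm

For a convex mirror, f = -23.3 cm.
Mirror equation: 1/s_i = 1/f − 1/s_o = 1/(-23.30) − 1/(186) = -0.04292 − 0.005376 = -0.04829, so s_i = -20.7 cm.
The image is virtual, upright and reduced, behind the mirror.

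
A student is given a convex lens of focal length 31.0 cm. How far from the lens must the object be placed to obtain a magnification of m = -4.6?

37.7 cm

m = −d_i/d_o ⇒ d_i = −m·d_o.
1/f = 1/d_o + 1/d_i = 1/d_o − 1/(m·d_o) = (1 − 1/m)/d_o, so d_o = f(1 − 1/m) = (31.00)(1 − 1/(-4.6)) = 37.7 cm.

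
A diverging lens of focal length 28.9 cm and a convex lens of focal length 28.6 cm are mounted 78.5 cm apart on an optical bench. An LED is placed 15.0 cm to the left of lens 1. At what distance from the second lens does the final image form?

42.3 cm

Lens 1 is diverging, so f₁ = −28.9 cm.
Lens 1: 1/d_i1 = 1/f₁ − 1/d_o1 = 1/(-28.9) − 1/(15.0) = -0.1013, so d_i1 = -9.875 cm.
The intermediate image is 9.875 cm to the left of lens 1 (virtual), which is 78.5 − (-9.875) = 88.38 cm to the left of lens 2, so d_o2 = +88.38 cm.
Lens 2: 1/d_i2 = 1/f₂ − 1/d_o2 = 1/(28.6) − 1/(88.38) = 0.02365, so d_i2 = 42.3 cm.
The final image is real, 42.3 cm to the right of lens 2 (overall magnification ≈ -0.31).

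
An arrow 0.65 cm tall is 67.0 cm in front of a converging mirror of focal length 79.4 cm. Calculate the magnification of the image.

1/d_i = 1/f − 1/d_o = 1/(79.40) − 1/(67.0) = -0.002331, so d_i = -429.0 cm.
m = −d_i/d_o = −(-429.0)/(67.0) = +6.40.
The image is virtual, upright and enlarged, behind the mirror.

m = +6.40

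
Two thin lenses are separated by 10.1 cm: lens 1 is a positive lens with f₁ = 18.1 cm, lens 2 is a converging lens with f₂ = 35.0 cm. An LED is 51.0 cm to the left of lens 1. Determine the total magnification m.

Lens 1: 1/d_i1 = 1/(18.1) − 1/(51.0) = 0.03564, so d_i1 = 28.06 cm; m₁ = −d_i1/d_o1 = -0.5502.
d_o2 = 10.1 − (28.06) = -17.96 cm (virtual object).
Lens 2: 1/d_i2 = 1/(35.0) − 1/(-17.96) = 0.08425, so d_i2 = 11.87 cm; m₂ = −d_i2/d_o2 = +0.6609.
m = m₁·m₂ = (-0.5502)(+0.6609) = -0.364.

m = -0.364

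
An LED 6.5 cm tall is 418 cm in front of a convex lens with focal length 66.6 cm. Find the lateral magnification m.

m = -0.190

1/d_i = 1/f − 1/d_o = 1/(66.60) − 1/(418) = 0.01262, so d_i = 79.22 cm.
m = −d_i/d_o = −(79.22)/(418) = -0.190.
The image is real, inverted and reduced, on the far side of the lens.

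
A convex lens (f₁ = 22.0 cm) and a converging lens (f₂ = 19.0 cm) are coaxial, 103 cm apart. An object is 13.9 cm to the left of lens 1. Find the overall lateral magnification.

m = -0.424

Lens 1: 1/d_i1 = 1/(22.0) − 1/(13.9) = -0.02649, so d_i1 = -37.75 cm; m₁ = −d_i1/d_o1 = +2.716.
d_o2 = 103 − (-37.75) = 140.8 cm.
Lens 2: 1/d_i2 = 1/(19.0) − 1/(140.8) = 0.04553, so d_i2 = 21.96 cm; m₂ = −d_i2/d_o2 = -0.1560.
m = m₁·m₂ = (+2.716)(-0.1560) = -0.424.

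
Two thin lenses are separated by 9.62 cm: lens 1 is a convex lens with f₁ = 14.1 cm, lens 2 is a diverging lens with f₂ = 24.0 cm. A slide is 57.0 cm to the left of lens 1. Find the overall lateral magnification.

Lens 1: 1/d_i1 = 1/(14.1) − 1/(57.0) = 0.05338, so d_i1 = 18.73 cm; m₁ = −d_i1/d_o1 = -0.3286.
d_o2 = 9.62 − (18.73) = -9.110 cm (virtual object).
f₂ = −24.0 cm (diverging).
Lens 2: 1/d_i2 = 1/(-24.0) − 1/(-9.110) = 0.06810, so d_i2 = 14.68 cm; m₂ = −d_i2/d_o2 = +1.612.
m = m₁·m₂ = (-0.3286)(+1.612) = -0.530.

m = -0.530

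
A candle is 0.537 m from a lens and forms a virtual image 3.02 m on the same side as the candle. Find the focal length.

Virtual image ⇒ d_i = −3.02 m.
1/f = 1/d_o + 1/d_i = 1/(0.537) + 1/(-3.02) = 1.531, so f = 0.653 m.
Since f is positive, the lens is converging.

f = 0.653 m (converging)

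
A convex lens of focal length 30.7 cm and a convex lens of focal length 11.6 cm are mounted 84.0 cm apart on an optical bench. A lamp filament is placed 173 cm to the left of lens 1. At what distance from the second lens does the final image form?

Lens 1: 1/d_i1 = 1/f₁ − 1/d_o1 = 1/(30.7) − 1/(173) = 0.02679, so d_i1 = 37.32 cm.
The intermediate image is 37.32 cm to the right of lens 1, which is 84.0 − (37.32) = 46.68 cm to the left of lens 2, so d_o2 = +46.68 cm.
Lens 2: 1/d_i2 = 1/f₂ − 1/d_o2 = 1/(11.6) − 1/(46.68) = 0.06478, so d_i2 = 15.4 cm.
The final image is real, 15.4 cm to the right of lens 2 (overall magnification ≈ 0.071).

15.4 cm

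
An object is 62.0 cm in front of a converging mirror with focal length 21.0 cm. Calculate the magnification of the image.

m = -0.512

1/d_i = 1/f − 1/d_o = 1/(21.00) − 1/(62.0) = 0.03149, so d_i = 31.76 cm.
m = −d_i/d_o = −(31.76)/(62.0) = -0.512.
The image is real, inverted and reduced, in front of the mirror.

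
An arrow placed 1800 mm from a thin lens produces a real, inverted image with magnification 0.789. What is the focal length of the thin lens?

m = −d_i/d_o ⇒ d_i = −m·d_o = −(-0.789)·(1800) = 1420 mm.
1/f = 1/d_o + 1/d_i = 1/(1800) + 1/(1420) = 0.001260, so f = 794 mm.
Since f is positive, the thin lens is converging.

f = 794 mm (converging)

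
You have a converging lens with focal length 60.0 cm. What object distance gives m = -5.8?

70.3 cm

m = −d_i/d_o ⇒ d_i = −m·d_o.
1/f = 1/d_o + 1/d_i = 1/d_o − 1/(m·d_o) = (1 − 1/m)/d_o, so d_o = f(1 − 1/m) = (60.00)(1 − 1/(-5.8)) = 70.3 cm.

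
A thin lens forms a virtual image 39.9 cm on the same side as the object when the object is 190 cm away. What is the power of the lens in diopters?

Virtual image ⇒ d_i = −39.9 cm.
1/f = 1/d_o + 1/d_i = 1/(190) + 1/(-39.9) = -0.01980 cm⁻¹.
f = -50.51 cm = -0.5051 m, so P = 1/f = -1.98 D.

P = -1.98 D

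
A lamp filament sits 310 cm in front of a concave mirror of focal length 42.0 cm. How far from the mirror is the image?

Mirror equation: 1/s_i = 1/f − 1/s_o = 1/(42.00) − 1/(310) = 0.02381 − 0.003226 = 0.02058, so s_i = 48.6 cm.
The image is real, inverted and reduced, in front of the mirror.

48.6 cm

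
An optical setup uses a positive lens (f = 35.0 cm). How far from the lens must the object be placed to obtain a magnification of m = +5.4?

m = −d_i/d_o ⇒ d_i = −m·d_o.
1/f = 1/d_o + 1/d_i = 1/d_o − 1/(m·d_o) = (1 − 1/m)/d_o, so d_o = f(1 − 1/m) = (35.00)(1 − 1/(+5.4)) = 28.5 cm.

28.5 cm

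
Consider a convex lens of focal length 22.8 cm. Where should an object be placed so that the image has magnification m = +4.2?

m = −d_i/d_o ⇒ d_i = −m·d_o.
1/f = 1/d_o + 1/d_i = 1/d_o − 1/(m·d_o) = (1 − 1/m)/d_o, so d_o = f(1 − 1/m) = (22.80)(1 − 1/(+4.2)) = 17.4 cm.

17.4 cm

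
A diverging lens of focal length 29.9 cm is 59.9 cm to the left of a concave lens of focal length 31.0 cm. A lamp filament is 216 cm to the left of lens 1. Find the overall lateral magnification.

f₁ = −29.9 cm (diverging).
Lens 1: 1/d_i1 = 1/(-29.9) − 1/(216) = -0.03807, so d_i1 = -26.26 cm; m₁ = −d_i1/d_o1 = +0.1216.
d_o2 = 59.9 − (-26.26) = 86.16 cm.
f₂ = −31.0 cm (diverging).
Lens 2: 1/d_i2 = 1/(-31.0) − 1/(86.16) = -0.04386, so d_i2 = -22.80 cm; m₂ = −d_i2/d_o2 = +0.2646.
m = m₁·m₂ = (+0.1216)(+0.2646) = +0.0322.

m = +0.0322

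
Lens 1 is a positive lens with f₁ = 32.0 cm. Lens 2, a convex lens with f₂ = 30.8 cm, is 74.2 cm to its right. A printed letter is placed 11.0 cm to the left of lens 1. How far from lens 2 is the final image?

Lens 1: 1/d_i1 = 1/f₁ − 1/d_o1 = 1/(32.0) − 1/(11.0) = -0.05966, so d_i1 = -16.76 cm.
The intermediate image is 16.76 cm to the left of lens 1 (virtual), which is 74.2 − (-16.76) = 90.96 cm to the left of lens 2, so d_o2 = +90.96 cm.
Lens 2: 1/d_i2 = 1/f₂ − 1/d_o2 = 1/(30.8) − 1/(90.96) = 0.02147, so d_i2 = 46.6 cm.
The final image is real, 46.6 cm to the right of lens 2 (overall magnification ≈ -0.78).

46.6 cm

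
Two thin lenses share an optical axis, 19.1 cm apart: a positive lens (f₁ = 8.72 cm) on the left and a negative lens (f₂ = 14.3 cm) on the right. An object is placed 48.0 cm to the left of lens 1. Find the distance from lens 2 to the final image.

5.31 cm

Lens 1: 1/d_i1 = 1/f₁ − 1/d_o1 = 1/(8.72) − 1/(48.0) = 0.09385, so d_i1 = 10.66 cm.
The intermediate image is 10.66 cm to the right of lens 1, which is 19.1 − (10.66) = 8.440 cm to the left of lens 2, so d_o2 = +8.440 cm.
Lens 2 is diverging, so f₂ = −14.3 cm.
Lens 2: 1/d_i2 = 1/f₂ − 1/d_o2 = 1/(-14.3) − 1/(8.440) = -0.1884, so d_i2 = -5.31 cm.
The final image is virtual, 5.31 cm to the left of lens 2 (overall magnification ≈ -0.14).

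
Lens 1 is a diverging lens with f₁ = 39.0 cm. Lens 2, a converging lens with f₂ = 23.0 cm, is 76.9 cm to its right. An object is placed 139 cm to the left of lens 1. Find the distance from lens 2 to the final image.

Lens 1 is diverging, so f₁ = −39.0 cm.
Lens 1: 1/d_i1 = 1/f₁ − 1/d_o1 = 1/(-39.0) − 1/(139) = -0.03284, so d_i1 = -30.46 cm.
The intermediate image is 30.46 cm to the left of lens 1 (virtual), which is 76.9 − (-30.46) = 107.4 cm to the left of lens 2, so d_o2 = +107.4 cm.
Lens 2: 1/d_i2 = 1/f₂ − 1/d_o2 = 1/(23.0) − 1/(107.4) = 0.03417, so d_i2 = 29.3 cm.
The final image is real, 29.3 cm to the right of lens 2 (overall magnification ≈ -0.060).

29.3 cm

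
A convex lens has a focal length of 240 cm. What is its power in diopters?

f = 240 cm = 2.40 m.
P = 1/f = 1/(2.40 m) = +0.417 D.

P = +0.417 D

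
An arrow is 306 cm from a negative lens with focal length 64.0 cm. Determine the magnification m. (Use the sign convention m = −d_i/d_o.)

m = +0.173

For a negative lens, f = -64.0 cm.
1/d_i = 1/f − 1/d_o = 1/(-64.00) − 1/(306) = -0.01889, so d_i = -52.93 cm.
m = −d_i/d_o = −(-52.93)/(306) = +0.173.
The image is virtual, upright and reduced, on the same side as the object.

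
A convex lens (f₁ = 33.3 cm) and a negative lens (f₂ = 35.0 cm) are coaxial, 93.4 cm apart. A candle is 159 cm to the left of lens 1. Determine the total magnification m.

m = -0.107

Lens 1: 1/d_i1 = 1/(33.3) − 1/(159) = 0.02374, so d_i1 = 42.12 cm; m₁ = −d_i1/d_o1 = -0.2649.
d_o2 = 93.4 − (42.12) = 51.28 cm.
f₂ = −35.0 cm (diverging).
Lens 2: 1/d_i2 = 1/(-35.0) − 1/(51.28) = -0.04807, so d_i2 = -20.80 cm; m₂ = −d_i2/d_o2 = +0.4057.
m = m₁·m₂ = (-0.2649)(+0.4057) = -0.107.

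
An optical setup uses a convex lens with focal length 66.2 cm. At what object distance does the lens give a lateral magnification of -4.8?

80.0 cm

m = −d_i/d_o ⇒ d_i = −m·d_o.
1/f = 1/d_o + 1/d_i = 1/d_o − 1/(m·d_o) = (1 − 1/m)/d_o, so d_o = f(1 − 1/m) = (66.20)(1 − 1/(-4.8)) = 80.0 cm.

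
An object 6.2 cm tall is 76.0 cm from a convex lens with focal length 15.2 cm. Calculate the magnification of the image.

m = -0.250

1/d_i = 1/f − 1/d_o = 1/(15.20) − 1/(76.0) = 0.05263, so d_i = 19.00 cm.
m = −d_i/d_o = −(19.00)/(76.0) = -0.250.
The image is real, inverted and reduced, on the far side of the lens.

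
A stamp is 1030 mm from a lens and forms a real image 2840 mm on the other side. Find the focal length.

Real image ⇒ d_i = +2840 mm.
1/f = 1/d_o + 1/d_i = 1/(1030) + 1/(2840) = 0.001323, so f = 756 mm.
Since f is positive, the lens is converging.

f = 756 mm (converging)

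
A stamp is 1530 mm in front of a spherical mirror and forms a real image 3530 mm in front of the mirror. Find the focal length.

f = 1070 mm (concave)

Real image ⇒ d_i = +3530 mm.
1/f = 1/d_o + 1/d_i = 1/(1530) + 1/(3530) = 0.0009369, so f = 1070 mm.
Since f is positive, the spherical mirror is concave.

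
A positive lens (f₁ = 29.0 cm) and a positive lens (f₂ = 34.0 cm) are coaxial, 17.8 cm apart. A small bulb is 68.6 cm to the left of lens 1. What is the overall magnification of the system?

Lens 1: 1/d_i1 = 1/(29.0) − 1/(68.6) = 0.01991, so d_i1 = 50.24 cm; m₁ = −d_i1/d_o1 = -0.7324.
d_o2 = 17.8 − (50.24) = -32.44 cm (virtual object).
Lens 2: 1/d_i2 = 1/(34.0) − 1/(-32.44) = 0.06024, so d_i2 = 16.60 cm; m₂ = −d_i2/d_o2 = +0.5117.
m = m₁·m₂ = (-0.7324)(+0.5117) = -0.375.

m = -0.375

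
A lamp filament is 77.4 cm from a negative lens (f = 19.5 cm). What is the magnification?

m = +0.201

For a negative lens, f = -19.5 cm.
1/d_i = 1/f − 1/d_o = 1/(-19.50) − 1/(77.4) = -0.06420, so d_i = -15.58 cm.
m = −d_i/d_o = −(-15.58)/(77.4) = +0.201.
The image is virtual, upright and reduced, on the same side as the object.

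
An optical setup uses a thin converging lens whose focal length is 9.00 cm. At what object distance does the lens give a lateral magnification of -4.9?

10.8 cm

m = −d_i/d_o ⇒ d_i = −m·d_o.
1/f = 1/d_o + 1/d_i = 1/d_o − 1/(m·d_o) = (1 − 1/m)/d_o, so d_o = f(1 − 1/m) = (9.000)(1 − 1/(-4.9)) = 10.8 cm.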